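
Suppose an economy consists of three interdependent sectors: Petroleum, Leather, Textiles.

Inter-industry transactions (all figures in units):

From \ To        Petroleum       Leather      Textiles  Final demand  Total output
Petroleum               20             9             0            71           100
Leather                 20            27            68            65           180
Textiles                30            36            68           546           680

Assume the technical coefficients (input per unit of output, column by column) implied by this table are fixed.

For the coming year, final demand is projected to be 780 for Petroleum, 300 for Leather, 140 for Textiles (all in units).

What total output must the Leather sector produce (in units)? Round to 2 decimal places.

x_2 = 667.81

Technical coefficients a_ij = z_ij / X_j:
  a_11 = 20/100 = 0.20, a_21 = 20/100 = 0.20, a_31 = 30/100 = 0.30
  a_12 = 9/180 = 0.05, a_22 = 27/180 = 0.15, a_32 = 36/180 = 0.20
  a_13 = 0/680 = 0.00, a_23 = 68/680 = 0.10, a_33 = 68/680 = 0.10
I − A =
  [   0.80    -0.05     0.00]
  [  -0.20     0.85    -0.10]
  [  -0.30    -0.20     0.90]
Cofactors of I−A, C_ij = (−1)^(i+j)·(minor ij) (rows/columns in the sector order above):
  C_11 = (0.85)(0.90) − (-0.10)(-0.20) = 0.7450
  C_12 = −[(-0.20)(0.90) − (-0.10)(-0.30)] = 0.2100
  C_13 = (-0.20)(-0.20) − (0.85)(-0.30) = 0.2950
  C_21 = −[(-0.05)(0.90) − (0.00)(-0.20)] = 0.0450
  C_22 = (0.80)(0.90) − (0.00)(-0.30) = 0.7200
  C_23 = −[(0.80)(-0.20) − (-0.05)(-0.30)] = 0.1750
  C_31 = (-0.05)(-0.10) − (0.00)(0.85) = 0.0050
  C_32 = −[(0.80)(-0.10) − (0.00)(-0.20)] = 0.0800
  C_33 = (0.80)(0.85) − (-0.05)(-0.20) = 0.6700
det(I−A) = Σ_j (I−A)_1j·C_1j = (0.80)(0.7450) + (-0.05)(0.2100) + (0.00)(0.2950) = 0.5855
adj(I−A) = Cᵀ =
  [ 0.7450   0.0450   0.0050]
  [ 0.2100   0.7200   0.0800]
  [ 0.2950   0.1750   0.6700]
(I − A)⁻¹ = adj(I−A) / det(I−A) ≈
  [   1.2724     0.0769     0.0085]
  [   0.3587     1.2297     0.1366]
  [   0.5038     0.2989     1.1443]
x = (I − A)⁻¹ d = adj(I−A)·d / det(I−A), with det(I−A) = 0.5855:
  x_1 = (0.7450·780 + 0.0450·300 + 0.0050·140) / 0.5855 = 595.30 / 0.5855 ≈ 1016.74
  x_2 = (0.2100·780 + 0.7200·300 + 0.0800·140) / 0.5855 = 391.00 / 0.5855 ≈ 667.81
  x_3 = (0.2950·780 + 0.1750·300 + 0.6700·140) / 0.5855 = 376.40 / 0.5855 ≈ 642.87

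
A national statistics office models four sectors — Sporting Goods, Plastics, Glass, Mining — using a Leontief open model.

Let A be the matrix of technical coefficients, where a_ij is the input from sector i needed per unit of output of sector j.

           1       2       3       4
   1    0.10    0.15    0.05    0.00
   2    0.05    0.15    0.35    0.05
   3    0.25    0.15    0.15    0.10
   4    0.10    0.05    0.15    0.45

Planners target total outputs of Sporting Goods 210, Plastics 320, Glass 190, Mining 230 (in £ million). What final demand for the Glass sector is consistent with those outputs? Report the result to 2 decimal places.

d_3 = 38.00

I − A =
  [   0.90    -0.15    -0.05     0.00]
  [  -0.05     0.85    -0.35    -0.05]
  [  -0.25    -0.15     0.85    -0.10]
  [  -0.10    -0.05    -0.15     0.55]
d = (I − A) x:
  d_1 = (+0.90)·210 + (-0.15)·320 + (-0.05)·190 + (+0.00)·230 = 131.50
  d_2 = (-0.05)·210 + (+0.85)·320 + (-0.35)·190 + (-0.05)·230 = 183.50
  d_3 = (-0.25)·210 + (-0.15)·320 + (+0.85)·190 + (-0.10)·230 = 38.00
  d_4 = (-0.10)·210 + (-0.05)·320 + (-0.15)·190 + (+0.55)·230 = 61.00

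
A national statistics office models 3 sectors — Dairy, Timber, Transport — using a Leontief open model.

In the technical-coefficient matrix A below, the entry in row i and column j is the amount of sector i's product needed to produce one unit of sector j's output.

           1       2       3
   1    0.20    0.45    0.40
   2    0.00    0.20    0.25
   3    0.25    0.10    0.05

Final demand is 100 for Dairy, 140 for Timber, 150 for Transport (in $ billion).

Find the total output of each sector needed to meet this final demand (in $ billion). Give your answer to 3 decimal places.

I − A =
  [   0.80    -0.45    -0.40]
  [   0.00     0.80    -0.25]
  [  -0.25    -0.10     0.95]
Cofactors of I−A, C_ij = (−1)^(i+j)·(minor ij) (rows/columns in the sector order above):
  C_11 = (0.80)(0.95) − (-0.25)(-0.10) = 0.7350
  C_12 = −[(0.00)(0.95) − (-0.25)(-0.25)] = 0.0625
  C_13 = (0.00)(-0.10) − (0.80)(-0.25) = 0.2000
  C_21 = −[(-0.45)(0.95) − (-0.40)(-0.10)] = 0.4675
  C_22 = (0.80)(0.95) − (-0.40)(-0.25) = 0.6600
  C_23 = −[(0.80)(-0.10) − (-0.45)(-0.25)] = 0.1925
  C_31 = (-0.45)(-0.25) − (-0.40)(0.80) = 0.4325
  C_32 = −[(0.80)(-0.25) − (-0.40)(0.00)] = 0.2000
  C_33 = (0.80)(0.80) − (-0.45)(0.00) = 0.6400
det(I−A) = Σ_j (I−A)_1j·C_1j = (0.80)(0.7350) + (-0.45)(0.0625) + (-0.40)(0.2000) = 0.479875
adj(I−A) = Cᵀ =
  [ 0.7350   0.4675   0.4325]
  [ 0.0625   0.6600   0.2000]
  [ 0.2000   0.1925   0.6400]
(I − A)⁻¹ = adj(I−A) / det(I−A) ≈
  [   1.5316     0.9742     0.9013]
  [   0.1302     1.3754     0.4168]
  [   0.4168     0.4011     1.3337]
x = (I − A)⁻¹ d = adj(I−A)·d / det(I−A), with det(I−A) = 0.479875:
  x_1 = (0.7350·100 + 0.4675·140 + 0.4325·150) / 0.479875 = 203.825 / 0.479875 ≈ 424.746
  x_2 = (0.0625·100 + 0.6600·140 + 0.2000·150) / 0.479875 = 128.65 / 0.479875 ≈ 268.091
  x_3 = (0.2000·100 + 0.1925·140 + 0.6400·150) / 0.479875 = 142.95 / 0.479875 ≈ 297.890

x_1 = 424.746, x_2 = 268.091, x_3 = 297.890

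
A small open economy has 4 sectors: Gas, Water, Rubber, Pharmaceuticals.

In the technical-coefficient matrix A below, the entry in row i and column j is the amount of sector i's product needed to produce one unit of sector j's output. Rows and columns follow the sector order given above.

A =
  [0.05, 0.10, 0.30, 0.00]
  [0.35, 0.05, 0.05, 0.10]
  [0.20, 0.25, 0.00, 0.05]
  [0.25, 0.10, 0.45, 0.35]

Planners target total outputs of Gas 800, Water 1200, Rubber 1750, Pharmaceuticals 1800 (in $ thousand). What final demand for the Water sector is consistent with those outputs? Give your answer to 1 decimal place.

d_2 = 592.5

I − A =
  [   0.95    -0.10    -0.30     0.00]
  [  -0.35     0.95    -0.05    -0.10]
  [  -0.20    -0.25     1.00    -0.05]
  [  -0.25    -0.10    -0.45     0.65]
d = (I − A) x:
  d_1 = (+0.95)·800 + (-0.10)·1200 + (-0.30)·1750 + (+0.00)·1800 = 115.0
  d_2 = (-0.35)·800 + (+0.95)·1200 + (-0.05)·1750 + (-0.10)·1800 = 592.5
  d_3 = (-0.20)·800 + (-0.25)·1200 + (+1.00)·1750 + (-0.05)·1800 = 1200.0
  d_4 = (-0.25)·800 + (-0.10)·1200 + (-0.45)·1750 + (+0.65)·1800 = 62.5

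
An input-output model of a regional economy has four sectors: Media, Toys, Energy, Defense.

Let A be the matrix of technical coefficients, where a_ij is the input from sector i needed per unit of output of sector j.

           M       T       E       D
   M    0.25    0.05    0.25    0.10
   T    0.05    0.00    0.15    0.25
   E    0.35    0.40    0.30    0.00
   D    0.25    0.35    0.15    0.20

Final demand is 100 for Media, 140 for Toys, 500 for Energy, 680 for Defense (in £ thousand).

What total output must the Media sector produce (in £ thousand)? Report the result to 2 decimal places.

I − A =
  [   0.75    -0.05    -0.25    -0.10]
  [  -0.05     1.00    -0.15    -0.25]
  [  -0.35    -0.40     0.70     0.00]
  [  -0.25    -0.35    -0.15     0.80]
Compute the cofactors C_ij = (−1)^(i+j)·(3×3 minor ij) of I−A; the adjugate is their transpose:
adj(I−A) = Cᵀ =
  [ 0.435750   0.138500   0.206250   0.097750]
  [ 0.126875   0.327250   0.140750   0.118125]
  [ 0.290375   0.256250   0.502500   0.116375]
  [ 0.246125   0.234500   0.220250   0.383125]
det(I−A) = Σ_j (I−A)_1j·C_1j = (0.75)(0.435750) + (-0.05)(0.126875) + (-0.25)(0.290375) + (-0.10)(0.246125) = 0.2232625
(I − A)⁻¹ = adj(I−A) / det(I−A) ≈
  [   1.9517     0.6203     0.9238     0.4378]
  [   0.5683     1.4658     0.6304     0.5291]
  [   1.3006     1.1478     2.2507     0.5212]
  [   1.1024     1.0503     0.9865     1.7160]
x = (I − A)⁻¹ d = adj(I−A)·d / det(I−A), with det(I−A) = 0.2232625:
  x_M = (0.435750·100 + 0.138500·140 + 0.206250·500 + 0.097750·680) / 0.2232625 = 232.56 / 0.2232625 ≈ 1041.64
  x_T = (0.126875·100 + 0.327250·140 + 0.140750·500 + 0.118125·680) / 0.2232625 = 209.2025 / 0.2232625 ≈ 937.02
  x_E = (0.290375·100 + 0.256250·140 + 0.502500·500 + 0.116375·680) / 0.2232625 = 395.2975 / 0.2232625 ≈ 1770.55
  x_D = (0.246125·100 + 0.234500·140 + 0.220250·500 + 0.383125·680) / 0.2232625 = 428.0925 / 0.2232625 ≈ 1917.44

x_M = 1041.64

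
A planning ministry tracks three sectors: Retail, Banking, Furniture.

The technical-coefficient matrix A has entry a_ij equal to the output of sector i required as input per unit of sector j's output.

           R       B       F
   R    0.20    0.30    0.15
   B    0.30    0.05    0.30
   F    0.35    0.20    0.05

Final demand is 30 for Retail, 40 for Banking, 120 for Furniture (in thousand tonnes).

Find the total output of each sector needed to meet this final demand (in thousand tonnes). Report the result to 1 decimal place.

I − A =
  [   0.80    -0.30    -0.15]
  [  -0.30     0.95    -0.30]
  [  -0.35    -0.20     0.95]
Cofactors of I−A, C_ij = (−1)^(i+j)·(minor ij) (rows/columns in the sector order above):
  C_11 = (0.95)(0.95) − (-0.30)(-0.20) = 0.8425
  C_12 = −[(-0.30)(0.95) − (-0.30)(-0.35)] = 0.3900
  C_13 = (-0.30)(-0.20) − (0.95)(-0.35) = 0.3925
  C_21 = −[(-0.30)(0.95) − (-0.15)(-0.20)] = 0.3150
  C_22 = (0.80)(0.95) − (-0.15)(-0.35) = 0.7075
  C_23 = −[(0.80)(-0.20) − (-0.30)(-0.35)] = 0.2650
  C_31 = (-0.30)(-0.30) − (-0.15)(0.95) = 0.2325
  C_32 = −[(0.80)(-0.30) − (-0.15)(-0.30)] = 0.2850
  C_33 = (0.80)(0.95) − (-0.30)(-0.30) = 0.6700
det(I−A) = Σ_j (I−A)_1j·C_1j = (0.80)(0.8425) + (-0.30)(0.3900) + (-0.15)(0.3925) = 0.498125
adj(I−A) = Cᵀ =
  [ 0.8425   0.3150   0.2325]
  [ 0.3900   0.7075   0.2850]
  [ 0.3925   0.2650   0.6700]
(I − A)⁻¹ = adj(I−A) / det(I−A) ≈
  [   1.6913     0.6324     0.4668]
  [   0.7829     1.4203     0.5721]
  [   0.7880     0.5320     1.3450]
x = (I − A)⁻¹ d = adj(I−A)·d / det(I−A), with det(I−A) = 0.498125:
  x_R = (0.8425·30 + 0.3150·40 + 0.2325·120) / 0.498125 = 65.775 / 0.498125 ≈ 132.0
  x_B = (0.3900·30 + 0.7075·40 + 0.2850·120) / 0.498125 = 74.20 / 0.498125 ≈ 149.0
  x_F = (0.3925·30 + 0.2650·40 + 0.6700·120) / 0.498125 = 102.775 / 0.498125 ≈ 206.3

x_R = 132.0, x_B = 149.0, x_F = 206.3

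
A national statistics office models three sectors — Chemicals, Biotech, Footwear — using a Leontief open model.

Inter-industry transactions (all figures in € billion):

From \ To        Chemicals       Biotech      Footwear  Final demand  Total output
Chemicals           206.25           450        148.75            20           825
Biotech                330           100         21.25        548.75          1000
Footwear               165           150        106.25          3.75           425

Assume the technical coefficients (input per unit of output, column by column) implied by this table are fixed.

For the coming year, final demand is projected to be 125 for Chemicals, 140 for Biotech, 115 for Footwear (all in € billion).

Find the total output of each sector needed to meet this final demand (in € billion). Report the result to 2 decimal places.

x_C = 638.16, x_B = 462.29, x_F = 415.97

Technical coefficients a_ij = z_ij / X_j:
  a_CC = 206.25/825 = 0.25, a_BC = 330/825 = 0.40, a_FC = 165/825 = 0.20
  a_CB = 450/1000 = 0.45, a_BB = 100/1000 = 0.10, a_FB = 150/1000 = 0.15
  a_CF = 148.75/425 = 0.35, a_BF = 21.25/425 = 0.05, a_FF = 106.25/425 = 0.25
I − A =
  [   0.75    -0.45    -0.35]
  [  -0.40     0.90    -0.05]
  [  -0.20    -0.15     0.75]
Cofactors of I−A, C_ij = (−1)^(i+j)·(minor ij) (rows/columns in the sector order above):
  C_11 = (0.90)(0.75) − (-0.05)(-0.15) = 0.6675
  C_12 = −[(-0.40)(0.75) − (-0.05)(-0.20)] = 0.3100
  C_13 = (-0.40)(-0.15) − (0.90)(-0.20) = 0.2400
  C_21 = −[(-0.45)(0.75) − (-0.35)(-0.15)] = 0.3900
  C_22 = (0.75)(0.75) − (-0.35)(-0.20) = 0.4925
  C_23 = −[(0.75)(-0.15) − (-0.45)(-0.20)] = 0.2025
  C_31 = (-0.45)(-0.05) − (-0.35)(0.90) = 0.3375
  C_32 = −[(0.75)(-0.05) − (-0.35)(-0.40)] = 0.1775
  C_33 = (0.75)(0.90) − (-0.45)(-0.40) = 0.4950
det(I−A) = Σ_j (I−A)_1j·C_1j = (0.75)(0.6675) + (-0.45)(0.3100) + (-0.35)(0.2400) = 0.277125
adj(I−A) = Cᵀ =
  [ 0.6675   0.3900   0.3375]
  [ 0.3100   0.4925   0.1775]
  [ 0.2400   0.2025   0.4950]
(I − A)⁻¹ = adj(I−A) / det(I−A) ≈
  [   2.4087     1.4073     1.2179]
  [   1.1186     1.7772     0.6405]
  [   0.8660     0.7307     1.7862]
x = (I − A)⁻¹ d = adj(I−A)·d / det(I−A), with det(I−A) = 0.277125:
  x_C = (0.6675·125 + 0.3900·140 + 0.3375·115) / 0.277125 = 176.85 / 0.277125 ≈ 638.16
  x_B = (0.3100·125 + 0.4925·140 + 0.1775·115) / 0.277125 = 128.1125 / 0.277125 ≈ 462.29
  x_F = (0.2400·125 + 0.2025·140 + 0.4950·115) / 0.277125 = 115.275 / 0.277125 ≈ 415.97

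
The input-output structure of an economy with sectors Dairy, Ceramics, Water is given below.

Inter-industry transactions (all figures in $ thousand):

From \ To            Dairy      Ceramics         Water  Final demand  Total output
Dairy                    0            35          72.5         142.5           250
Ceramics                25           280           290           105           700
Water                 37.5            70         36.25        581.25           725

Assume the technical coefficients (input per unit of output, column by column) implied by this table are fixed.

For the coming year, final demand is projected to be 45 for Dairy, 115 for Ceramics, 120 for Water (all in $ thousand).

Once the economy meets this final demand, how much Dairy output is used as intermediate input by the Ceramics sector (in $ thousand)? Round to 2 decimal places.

z_12 = 15.98

Technical coefficients a_ij = z_ij / X_j:
  a_11 = 0/250 = 0.00, a_21 = 25/250 = 0.10, a_31 = 37.5/250 = 0.15
  a_12 = 35/700 = 0.05, a_22 = 280/700 = 0.40, a_32 = 70/700 = 0.10
  a_13 = 72.5/725 = 0.10, a_23 = 290/725 = 0.40, a_33 = 36.25/725 = 0.05
I − A =
  [   1.00    -0.05    -0.10]
  [  -0.10     0.60    -0.40]
  [  -0.15    -0.10     0.95]
Cofactors of I−A, C_ij = (−1)^(i+j)·(minor ij) (rows/columns in the sector order above):
  C_11 = (0.60)(0.95) − (-0.40)(-0.10) = 0.5300
  C_12 = −[(-0.10)(0.95) − (-0.40)(-0.15)] = 0.1550
  C_13 = (-0.10)(-0.10) − (0.60)(-0.15) = 0.1000
  C_21 = −[(-0.05)(0.95) − (-0.10)(-0.10)] = 0.0575
  C_22 = (1.00)(0.95) − (-0.10)(-0.15) = 0.9350
  C_23 = −[(1.00)(-0.10) − (-0.05)(-0.15)] = 0.1075
  C_31 = (-0.05)(-0.40) − (-0.10)(0.60) = 0.0800
  C_32 = −[(1.00)(-0.40) − (-0.10)(-0.10)] = 0.4100
  C_33 = (1.00)(0.60) − (-0.05)(-0.10) = 0.5950
det(I−A) = Σ_j (I−A)_1j·C_1j = (1.00)(0.5300) + (-0.05)(0.1550) + (-0.10)(0.1000) = 0.51225
adj(I−A) = Cᵀ =
  [ 0.5300   0.0575   0.0800]
  [ 0.1550   0.9350   0.4100]
  [ 0.1000   0.1075   0.5950]
(I − A)⁻¹ = adj(I−A) / det(I−A) ≈
  [   1.0347     0.1122     0.1562]
  [   0.3026     1.8253     0.8004]
  [   0.1952     0.2099     1.1615]
First solve x = (I − A)⁻¹ d = adj(I−A)·d / det(I−A); in particular x_2 = (0.1550·45 + 0.9350·115 + 0.4100·120) / 0.51225 = 163.70 / 0.51225 ≈ 319.5705.
Intermediate flow from 1 to 2: z_12 = a_12 · x_2 = 0.05 × 163.70 / 0.51225 = 8.185 / 0.51225 ≈ 15.98.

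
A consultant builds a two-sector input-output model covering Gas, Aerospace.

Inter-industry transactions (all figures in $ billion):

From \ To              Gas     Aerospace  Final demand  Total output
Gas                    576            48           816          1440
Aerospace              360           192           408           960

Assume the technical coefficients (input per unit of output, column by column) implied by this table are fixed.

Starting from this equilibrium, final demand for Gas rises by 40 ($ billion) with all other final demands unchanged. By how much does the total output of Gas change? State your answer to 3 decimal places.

Technical coefficients a_ij = z_ij / X_j:
  a_GG = 576/1440 = 0.40, a_AG = 360/1440 = 0.25
  a_GA = 48/960 = 0.05, a_AA = 192/960 = 0.20
I − A =
  [   0.60    -0.05]
  [  -0.25     0.80]
det(I−A) = (0.60)(0.80) − (-0.05)(-0.25) = 0.4675
adj(I−A) = [[0.80, 0.05], [0.25, 0.60]]
(I − A)⁻¹ = adj(I−A) / det(I−A) ≈
  [   1.7112     0.1070]
  [   0.5348     1.2834]
Δx = (I − A)⁻¹ Δd with Δd having +40 in the Gas component and 0 elsewhere.
So Δx_G = L_GG · (+40), where L_GG = adj(I−A)_GG / det(I−A) = 0.80 / 0.4675.
Δx_G = 0.80 × (+40) / 0.4675 = 32.00 / 0.4675 ≈ 68.449.

Δx_G = 68.449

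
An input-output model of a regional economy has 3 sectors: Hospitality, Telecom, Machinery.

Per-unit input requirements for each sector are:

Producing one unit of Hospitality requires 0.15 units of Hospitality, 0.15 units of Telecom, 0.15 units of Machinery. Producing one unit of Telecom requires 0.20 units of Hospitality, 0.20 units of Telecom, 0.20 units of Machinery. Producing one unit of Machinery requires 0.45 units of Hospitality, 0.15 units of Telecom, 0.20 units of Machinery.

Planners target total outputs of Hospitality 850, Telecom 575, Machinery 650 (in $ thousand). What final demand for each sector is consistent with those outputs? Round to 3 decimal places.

d_1 = 315.000, d_2 = 235.000, d_3 = 277.500

I − A =
  [   0.85    -0.20    -0.45]
  [  -0.15     0.80    -0.15]
  [  -0.15    -0.20     0.80]
d = (I − A) x:
  d_1 = (+0.85)·850 + (-0.20)·575 + (-0.45)·650 = 315.000
  d_2 = (-0.15)·850 + (+0.80)·575 + (-0.15)·650 = 235.000
  d_3 = (-0.15)·850 + (-0.20)·575 + (+0.80)·650 = 277.500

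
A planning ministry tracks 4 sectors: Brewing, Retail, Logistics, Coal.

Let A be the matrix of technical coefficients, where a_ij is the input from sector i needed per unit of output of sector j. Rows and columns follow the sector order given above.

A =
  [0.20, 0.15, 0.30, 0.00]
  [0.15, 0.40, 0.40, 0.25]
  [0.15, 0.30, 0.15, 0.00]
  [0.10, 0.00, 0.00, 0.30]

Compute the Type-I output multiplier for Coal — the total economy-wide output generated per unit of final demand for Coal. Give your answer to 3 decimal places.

m_C = 3.166

I − A =
  [   0.80    -0.15    -0.30     0.00]
  [  -0.15     0.60    -0.40    -0.25]
  [  -0.15    -0.30     0.85     0.00]
  [  -0.10     0.00     0.00     0.70]
Compute the cofactors C_ij = (−1)^(i+j)·(3×3 minor ij) of I−A; the adjugate is their transpose:
adj(I−A) = Cᵀ =
  [ 0.273000   0.152250   0.168000   0.054375]
  [ 0.152500   0.444500   0.263000   0.158750]
  [ 0.102000   0.183750   0.316500   0.065625]
  [ 0.039000   0.021750   0.024000   0.243375]
det(I−A) = Σ_j (I−A)_1j·C_1j = (0.80)(0.273000) + (-0.15)(0.152500) + (-0.30)(0.102000) + (0.00)(0.039000) = 0.164925
(I − A)⁻¹ = adj(I−A) / det(I−A) ≈
  [   1.6553     0.9231     1.0186     0.3297]
  [   0.9247     2.6952     1.5947     0.9626]
  [   0.6185     1.1141     1.9191     0.3979]
  [   0.2365     0.1319     0.1455     1.4757]
The output multiplier for sector j is the column-j sum of the Leontief inverse (I − A)⁻¹ = adj(I−A) / det(I−A).
Column C of adj(I−A): (0.054375, 0.158750, 0.065625, 0.243375); det(I−A) = 0.164925.
m_C = (0.054375 + 0.158750 + 0.065625 + 0.243375) / 0.164925 = 0.522125 / 0.164925 ≈ 3.166.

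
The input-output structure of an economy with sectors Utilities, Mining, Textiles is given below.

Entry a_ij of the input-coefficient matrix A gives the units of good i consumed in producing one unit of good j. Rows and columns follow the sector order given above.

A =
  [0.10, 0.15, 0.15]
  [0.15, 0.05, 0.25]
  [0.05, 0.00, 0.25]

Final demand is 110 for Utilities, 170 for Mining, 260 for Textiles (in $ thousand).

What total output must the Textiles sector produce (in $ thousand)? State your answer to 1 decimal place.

I − A =
  [   0.90    -0.15    -0.15]
  [  -0.15     0.95    -0.25]
  [  -0.05     0.00     0.75]
Cofactors of I−A, C_ij = (−1)^(i+j)·(minor ij) (rows/columns in the sector order above):
  C_11 = (0.95)(0.75) − (-0.25)(0.00) = 0.7125
  C_12 = −[(-0.15)(0.75) − (-0.25)(-0.05)] = 0.1250
  C_13 = (-0.15)(0.00) − (0.95)(-0.05) = 0.0475
  C_21 = −[(-0.15)(0.75) − (-0.15)(0.00)] = 0.1125
  C_22 = (0.90)(0.75) − (-0.15)(-0.05) = 0.6675
  C_23 = −[(0.90)(0.00) − (-0.15)(-0.05)] = 0.0075
  C_31 = (-0.15)(-0.25) − (-0.15)(0.95) = 0.1800
  C_32 = −[(0.90)(-0.25) − (-0.15)(-0.15)] = 0.2475
  C_33 = (0.90)(0.95) − (-0.15)(-0.15) = 0.8325
det(I−A) = Σ_j (I−A)_1j·C_1j = (0.90)(0.7125) + (-0.15)(0.1250) + (-0.15)(0.0475) = 0.615375
adj(I−A) = Cᵀ =
  [ 0.7125   0.1125   0.1800]
  [ 0.1250   0.6675   0.2475]
  [ 0.0475   0.0075   0.8325]
(I − A)⁻¹ = adj(I−A) / det(I−A) ≈
  [   1.1578     0.1828     0.2925]
  [   0.2031     1.0847     0.4022]
  [   0.0772     0.0122     1.3528]
x = (I − A)⁻¹ d = adj(I−A)·d / det(I−A), with det(I−A) = 0.615375:
  x_1 = (0.7125·110 + 0.1125·170 + 0.1800·260) / 0.615375 = 144.30 / 0.615375 ≈ 234.5
  x_2 = (0.1250·110 + 0.6675·170 + 0.2475·260) / 0.615375 = 191.575 / 0.615375 ≈ 311.3
  x_3 = (0.0475·110 + 0.0075·170 + 0.8325·260) / 0.615375 = 222.95 / 0.615375 ≈ 362.3

x_3 = 362.3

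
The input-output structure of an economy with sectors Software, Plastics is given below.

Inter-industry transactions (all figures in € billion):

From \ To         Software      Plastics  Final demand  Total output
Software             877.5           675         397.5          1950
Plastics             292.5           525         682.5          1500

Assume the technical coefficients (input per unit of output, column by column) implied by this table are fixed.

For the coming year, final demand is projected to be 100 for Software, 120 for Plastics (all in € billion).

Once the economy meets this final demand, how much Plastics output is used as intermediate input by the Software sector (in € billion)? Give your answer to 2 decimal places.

Technical coefficients a_ij = z_ij / X_j:
  a_11 = 877.5/1950 = 0.45, a_21 = 292.5/1950 = 0.15
  a_12 = 675/1500 = 0.45, a_22 = 525/1500 = 0.35
I − A =
  [   0.55    -0.45]
  [  -0.15     0.65]
det(I−A) = (0.55)(0.65) − (-0.45)(-0.15) = 0.2900
adj(I−A) = [[0.65, 0.45], [0.15, 0.55]]
(I − A)⁻¹ = adj(I−A) / det(I−A) ≈
  [   2.2414     1.5517]
  [   0.5172     1.8966]
First solve x = (I − A)⁻¹ d = adj(I−A)·d / det(I−A); in particular x_1 = (0.65·100 + 0.45·120) / 0.2900 = 119.00 / 0.2900 ≈ 410.3448.
Intermediate flow from 2 to 1: z_21 = a_21 · x_1 = 0.15 × 119.00 / 0.2900 = 17.85 / 0.2900 ≈ 61.55.

z_21 = 61.55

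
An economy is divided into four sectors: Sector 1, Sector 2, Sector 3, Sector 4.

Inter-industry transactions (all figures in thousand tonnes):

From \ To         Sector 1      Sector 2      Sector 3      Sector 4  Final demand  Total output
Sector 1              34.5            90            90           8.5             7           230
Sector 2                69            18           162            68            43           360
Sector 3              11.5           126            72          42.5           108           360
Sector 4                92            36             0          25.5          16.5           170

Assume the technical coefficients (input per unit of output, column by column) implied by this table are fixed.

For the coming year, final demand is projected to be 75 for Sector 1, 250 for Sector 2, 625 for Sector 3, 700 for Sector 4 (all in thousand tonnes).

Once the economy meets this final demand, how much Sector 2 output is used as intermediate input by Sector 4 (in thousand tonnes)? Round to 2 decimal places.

z_24 = 871.20

Technical coefficients a_ij = z_ij / X_j:
  a_11 = 34.5/230 = 0.15, a_21 = 69/230 = 0.30, a_31 = 11.5/230 = 0.05, a_41 = 92/230 = 0.40
  a_12 = 90/360 = 0.25, a_22 = 18/360 = 0.05, a_32 = 126/360 = 0.35, a_42 = 36/360 = 0.10
  a_13 = 90/360 = 0.25, a_23 = 162/360 = 0.45, a_33 = 72/360 = 0.20, a_43 = 0/360 = 0.00
  a_14 = 8.5/170 = 0.05, a_24 = 68/170 = 0.40, a_34 = 42.5/170 = 0.25, a_44 = 25.5/170 = 0.15
I − A =
  [   0.85    -0.25    -0.25    -0.05]
  [  -0.30     0.95    -0.45    -0.40]
  [  -0.05    -0.35     0.80    -0.25]
  [  -0.40    -0.10     0.00     0.85]
Compute the cofactors C_ij = (−1)^(i+j)·(3×3 minor ij) of I−A; the adjugate is their transpose:
adj(I−A) = Cᵀ =
  [ 0.468875   0.254625   0.289750   0.232625]
  [ 0.396125   0.526375   0.419875   0.394500]
  [ 0.286125   0.303000   0.528125   0.314750]
  [ 0.267250   0.181750   0.185750   0.408375]
det(I−A) = Σ_j (I−A)_1j·C_1j = (0.85)(0.468875) + (-0.25)(0.396125) + (-0.25)(0.286125) + (-0.05)(0.267250) = 0.21461875
(I − A)⁻¹ = adj(I−A) / det(I−A) ≈
  [   2.1847     1.1864     1.3501     1.0839]
  [   1.8457     2.4526     1.9564     1.8381]
  [   1.3332     1.4118     2.4608     1.4666]
  [   1.2452     0.8469     0.8655     1.9028]
First solve x = (I − A)⁻¹ d = adj(I−A)·d / det(I−A); in particular x_4 = (0.267250·75 + 0.181750·250 + 0.185750·625 + 0.408375·700) / 0.21461875 = 467.4375 / 0.21461875 ≈ 2177.9900.
Intermediate flow from 2 to 4: z_24 = a_24 · x_4 = 0.40 × 467.4375 / 0.21461875 = 186.975 / 0.21461875 ≈ 871.20.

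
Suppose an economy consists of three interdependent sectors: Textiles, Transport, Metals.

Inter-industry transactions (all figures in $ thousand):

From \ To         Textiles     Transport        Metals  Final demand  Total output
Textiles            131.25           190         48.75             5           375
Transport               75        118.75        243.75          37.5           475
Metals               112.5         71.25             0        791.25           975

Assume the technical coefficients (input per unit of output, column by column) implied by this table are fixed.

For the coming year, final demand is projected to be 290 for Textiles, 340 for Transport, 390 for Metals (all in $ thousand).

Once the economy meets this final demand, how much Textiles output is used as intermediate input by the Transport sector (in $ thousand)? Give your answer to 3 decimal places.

z_12 = 426.500

Technical coefficients a_ij = z_ij / X_j:
  a_11 = 131.25/375 = 0.35, a_21 = 75/375 = 0.20, a_31 = 112.5/375 = 0.30
  a_12 = 190/475 = 0.40, a_22 = 118.75/475 = 0.25, a_32 = 71.25/475 = 0.15
  a_13 = 48.75/975 = 0.05, a_23 = 243.75/975 = 0.25, a_33 = 0/975 = 0.00
I − A =
  [   0.65    -0.40    -0.05]
  [  -0.20     0.75    -0.25]
  [  -0.30    -0.15     1.00]
Cofactors of I−A, C_ij = (−1)^(i+j)·(minor ij) (rows/columns in the sector order above):
  C_11 = (0.75)(1.00) − (-0.25)(-0.15) = 0.7125
  C_12 = −[(-0.20)(1.00) − (-0.25)(-0.30)] = 0.2750
  C_13 = (-0.20)(-0.15) − (0.75)(-0.30) = 0.2550
  C_21 = −[(-0.40)(1.00) − (-0.05)(-0.15)] = 0.4075
  C_22 = (0.65)(1.00) − (-0.05)(-0.30) = 0.6350
  C_23 = −[(0.65)(-0.15) − (-0.40)(-0.30)] = 0.2175
  C_31 = (-0.40)(-0.25) − (-0.05)(0.75) = 0.1375
  C_32 = −[(0.65)(-0.25) − (-0.05)(-0.20)] = 0.1725
  C_33 = (0.65)(0.75) − (-0.40)(-0.20) = 0.4075
det(I−A) = Σ_j (I−A)_1j·C_1j = (0.65)(0.7125) + (-0.40)(0.2750) + (-0.05)(0.2550) = 0.340375
adj(I−A) = Cᵀ =
  [ 0.7125   0.4075   0.1375]
  [ 0.2750   0.6350   0.1725]
  [ 0.2550   0.2175   0.4075]
(I − A)⁻¹ = adj(I−A) / det(I−A) ≈
  [   2.0933     1.1972     0.4040]
  [   0.8079     1.8656     0.5068]
  [   0.7492     0.6390     1.1972]
First solve x = (I − A)⁻¹ d = adj(I−A)·d / det(I−A); in particular x_2 = (0.2750·290 + 0.6350·340 + 0.1725·390) / 0.340375 = 362.925 / 0.340375 ≈ 1066.25046.
Intermediate flow from 1 to 2: z_12 = a_12 · x_2 = 0.40 × 362.925 / 0.340375 = 145.17 / 0.340375 ≈ 426.500.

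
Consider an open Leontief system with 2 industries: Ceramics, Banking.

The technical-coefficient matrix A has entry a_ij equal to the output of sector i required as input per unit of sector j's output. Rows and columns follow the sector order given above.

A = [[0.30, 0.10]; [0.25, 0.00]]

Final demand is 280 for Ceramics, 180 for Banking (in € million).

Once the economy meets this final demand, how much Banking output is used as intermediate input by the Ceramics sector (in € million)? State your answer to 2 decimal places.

I − A =
  [   0.70    -0.10]
  [  -0.25     1.00]
det(I−A) = (0.70)(1.00) − (-0.10)(-0.25) = 0.6750
adj(I−A) = [[1.00, 0.10], [0.25, 0.70]]
(I − A)⁻¹ = adj(I−A) / det(I−A) ≈
  [   1.4815     0.1481]
  [   0.3704     1.0370]
First solve x = (I − A)⁻¹ d = adj(I−A)·d / det(I−A); in particular x_C = (1.00·280 + 0.10·180) / 0.6750 = 298.00 / 0.6750 ≈ 441.4815.
Intermediate flow from B to C: z_BC = a_BC · x_C = 0.25 × 298.00 / 0.6750 = 74.50 / 0.6750 ≈ 110.37.

z_BC = 110.37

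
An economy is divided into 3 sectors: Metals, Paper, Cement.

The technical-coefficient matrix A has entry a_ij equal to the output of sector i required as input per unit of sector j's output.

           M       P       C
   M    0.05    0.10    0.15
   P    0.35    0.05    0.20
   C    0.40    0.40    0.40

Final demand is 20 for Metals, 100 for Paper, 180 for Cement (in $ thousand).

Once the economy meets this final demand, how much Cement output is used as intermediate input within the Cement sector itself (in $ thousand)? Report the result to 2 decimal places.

z_CC = 232.69

I − A =
  [   0.95    -0.10    -0.15]
  [  -0.35     0.95    -0.20]
  [  -0.40    -0.40     0.60]
Cofactors of I−A, C_ij = (−1)^(i+j)·(minor ij) (rows/columns in the sector order above):
  C_11 = (0.95)(0.60) − (-0.20)(-0.40) = 0.4900
  C_12 = −[(-0.35)(0.60) − (-0.20)(-0.40)] = 0.2900
  C_13 = (-0.35)(-0.40) − (0.95)(-0.40) = 0.5200
  C_21 = −[(-0.10)(0.60) − (-0.15)(-0.40)] = 0.1200
  C_22 = (0.95)(0.60) − (-0.15)(-0.40) = 0.5100
  C_23 = −[(0.95)(-0.40) − (-0.10)(-0.40)] = 0.4200
  C_31 = (-0.10)(-0.20) − (-0.15)(0.95) = 0.1625
  C_32 = −[(0.95)(-0.20) − (-0.15)(-0.35)] = 0.2425
  C_33 = (0.95)(0.95) − (-0.10)(-0.35) = 0.8675
det(I−A) = Σ_j (I−A)_1j·C_1j = (0.95)(0.4900) + (-0.10)(0.2900) + (-0.15)(0.5200) = 0.3585
adj(I−A) = Cᵀ =
  [ 0.4900   0.1200   0.1625]
  [ 0.2900   0.5100   0.2425]
  [ 0.5200   0.4200   0.8675]
(I − A)⁻¹ = adj(I−A) / det(I−A) ≈
  [   1.3668     0.3347     0.4533]
  [   0.8089     1.4226     0.6764]
  [   1.4505     1.1715     2.4198]
First solve x = (I − A)⁻¹ d = adj(I−A)·d / det(I−A); in particular x_C = (0.5200·20 + 0.4200·100 + 0.8675·180) / 0.3585 = 208.55 / 0.3585 ≈ 581.7294.
Intermediate flow from C to C: z_CC = a_CC · x_C = 0.40 × 208.55 / 0.3585 = 83.42 / 0.3585 ≈ 232.69.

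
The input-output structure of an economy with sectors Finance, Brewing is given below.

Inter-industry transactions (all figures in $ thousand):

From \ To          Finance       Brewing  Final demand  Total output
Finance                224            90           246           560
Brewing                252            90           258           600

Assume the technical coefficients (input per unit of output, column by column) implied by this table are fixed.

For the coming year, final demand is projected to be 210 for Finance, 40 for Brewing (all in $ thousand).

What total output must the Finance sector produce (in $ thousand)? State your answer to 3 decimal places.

x_F = 416.949

Technical coefficients a_ij = z_ij / X_j:
  a_FF = 224/560 = 0.40, a_BF = 252/560 = 0.45
  a_FB = 90/600 = 0.15, a_BB = 90/600 = 0.15
I − A =
  [   0.60    -0.15]
  [  -0.45     0.85]
det(I−A) = (0.60)(0.85) − (-0.15)(-0.45) = 0.4425
adj(I−A) = [[0.85, 0.15], [0.45, 0.60]]
(I − A)⁻¹ = adj(I−A) / det(I−A) ≈
  [   1.9209     0.3390]
  [   1.0169     1.3559]
x = (I − A)⁻¹ d = adj(I−A)·d / det(I−A), with det(I−A) = 0.4425:
  x_F = (0.85·210 + 0.15·40) / 0.4425 = 184.50 / 0.4425 ≈ 416.949
  x_B = (0.45·210 + 0.60·40) / 0.4425 = 118.50 / 0.4425 ≈ 267.797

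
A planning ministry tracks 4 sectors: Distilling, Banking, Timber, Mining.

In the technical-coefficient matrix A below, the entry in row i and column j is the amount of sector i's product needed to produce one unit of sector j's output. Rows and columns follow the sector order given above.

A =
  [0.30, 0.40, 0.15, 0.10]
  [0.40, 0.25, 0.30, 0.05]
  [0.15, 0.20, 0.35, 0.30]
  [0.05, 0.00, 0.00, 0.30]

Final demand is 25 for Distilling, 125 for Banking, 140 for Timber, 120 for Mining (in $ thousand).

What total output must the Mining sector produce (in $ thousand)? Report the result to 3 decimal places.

I − A =
  [   0.70    -0.40    -0.15    -0.10]
  [  -0.40     0.75    -0.30    -0.05]
  [  -0.15    -0.20     0.65    -0.30]
  [  -0.05     0.00     0.00     0.70]
Compute the cofactors C_ij = (−1)^(i+j)·(3×3 minor ij) of I−A; the adjugate is their transpose:
adj(I−A) = Cᵀ =
  [ 0.299250   0.203000   0.162750   0.127000]
  [ 0.219625   0.297250   0.187875   0.133125]
  [ 0.146500   0.145000   0.250750   0.138750]
  [ 0.021375   0.014500   0.011625   0.148375]
det(I−A) = Σ_j (I−A)_1j·C_1j = (0.70)(0.299250) + (-0.40)(0.219625) + (-0.15)(0.146500) + (-0.10)(0.021375) = 0.0975125
(I − A)⁻¹ = adj(I−A) / det(I−A) ≈
  [   3.0688     2.0818     1.6690     1.3024]
  [   2.2523     3.0483     1.9267     1.3652]
  [   1.5024     1.4870     2.5715     1.4229]
  [   0.2192     0.1487     0.1192     1.5216]
x = (I − A)⁻¹ d = adj(I−A)·d / det(I−A), with det(I−A) = 0.0975125:
  x_1 = (0.299250·25 + 0.203000·125 + 0.162750·140 + 0.127000·120) / 0.0975125 = 70.88125 / 0.0975125 ≈ 726.894
  x_2 = (0.219625·25 + 0.297250·125 + 0.187875·140 + 0.133125·120) / 0.0975125 = 84.924375 / 0.0975125 ≈ 870.908
  x_3 = (0.146500·25 + 0.145000·125 + 0.250750·140 + 0.138750·120) / 0.0975125 = 73.5425 / 0.0975125 ≈ 754.185
  x_4 = (0.021375·25 + 0.014500·125 + 0.011625·140 + 0.148375·120) / 0.0975125 = 21.779375 / 0.0975125 ≈ 223.350

x_4 = 223.350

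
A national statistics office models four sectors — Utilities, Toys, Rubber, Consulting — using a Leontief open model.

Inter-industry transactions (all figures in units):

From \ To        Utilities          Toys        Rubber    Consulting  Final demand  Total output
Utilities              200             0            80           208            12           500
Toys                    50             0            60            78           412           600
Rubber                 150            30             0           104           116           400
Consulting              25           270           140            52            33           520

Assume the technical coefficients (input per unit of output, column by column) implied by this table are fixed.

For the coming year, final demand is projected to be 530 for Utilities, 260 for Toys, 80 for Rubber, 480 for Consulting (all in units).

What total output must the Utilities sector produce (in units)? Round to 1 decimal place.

Technical coefficients a_ij = z_ij / X_j:
  a_UU = 200/500 = 0.40, a_TU = 50/500 = 0.10, a_RU = 150/500 = 0.30, a_CU = 25/500 = 0.05
  a_UT = 0/600 = 0.00, a_TT = 0/600 = 0.00, a_RT = 30/600 = 0.05, a_CT = 270/600 = 0.45
  a_UR = 80/400 = 0.20, a_TR = 60/400 = 0.15, a_RR = 0/400 = 0.00, a_CR = 140/400 = 0.35
  a_UC = 208/520 = 0.40, a_TC = 78/520 = 0.15, a_RC = 104/520 = 0.20, a_CC = 52/520 = 0.10
I − A =
  [   0.60     0.00    -0.20    -0.40]
  [  -0.10     1.00    -0.15    -0.15]
  [  -0.30    -0.05     1.00    -0.20]
  [  -0.05    -0.45    -0.35     0.90]
Compute the cofactors C_ij = (−1)^(i+j)·(3×3 minor ij) of I−A; the adjugate is their transpose:
adj(I−A) = Cᵀ =
  [ 0.739625   0.214000   0.333500   0.438500]
  [ 0.148250   0.380000   0.143000   0.161000]
  [ 0.273625   0.134000   0.461500   0.246500]
  [ 0.221625   0.254000   0.269500   0.534500]
det(I−A) = Σ_j (I−A)_1j·C_1j = (0.60)(0.739625) + (0.00)(0.148250) + (-0.20)(0.273625) + (-0.40)(0.221625) = 0.3004
(I − A)⁻¹ = adj(I−A) / det(I−A) ≈
  [   2.4621     0.7124     1.1102     1.4597]
  [   0.4935     1.2650     0.4760     0.5360]
  [   0.9109     0.4461     1.5363     0.8206]
  [   0.7378     0.8455     0.8971     1.7793]
x = (I − A)⁻¹ d = adj(I−A)·d / det(I−A), with det(I−A) = 0.3004:
  x_U = (0.739625·530 + 0.214000·260 + 0.333500·80 + 0.438500·480) / 0.3004 = 684.80125 / 0.3004 ≈ 2279.6
  x_T = (0.148250·530 + 0.380000·260 + 0.143000·80 + 0.161000·480) / 0.3004 = 266.0925 / 0.3004 ≈ 885.8
  x_R = (0.273625·530 + 0.134000·260 + 0.461500·80 + 0.246500·480) / 0.3004 = 335.10125 / 0.3004 ≈ 1115.5
  x_C = (0.221625·530 + 0.254000·260 + 0.269500·80 + 0.534500·480) / 0.3004 = 461.62125 / 0.3004 ≈ 1536.7

x_U = 2279.6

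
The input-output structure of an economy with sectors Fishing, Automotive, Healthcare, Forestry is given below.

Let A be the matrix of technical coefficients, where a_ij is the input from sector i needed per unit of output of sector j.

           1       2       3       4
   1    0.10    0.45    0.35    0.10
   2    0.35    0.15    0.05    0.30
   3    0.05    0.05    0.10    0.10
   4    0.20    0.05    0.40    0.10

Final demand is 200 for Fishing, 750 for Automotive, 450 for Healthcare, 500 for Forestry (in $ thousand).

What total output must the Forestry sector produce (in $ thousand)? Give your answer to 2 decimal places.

I − A =
  [   0.90    -0.45    -0.35    -0.10]
  [  -0.35     0.85    -0.05    -0.30]
  [  -0.05    -0.05     0.90    -0.10]
  [  -0.20    -0.05    -0.40     0.90]
Compute the cofactors C_ij = (−1)^(i+j)·(3×3 minor ij) of I−A; the adjugate is their transpose:
adj(I−A) = Cᵀ =
  [ 0.632500   0.370500   0.371000   0.235000]
  [ 0.332750   0.650250   0.292750   0.286250]
  [ 0.075000   0.073500   0.487500   0.087000]
  [ 0.192375   0.151125   0.315375   0.522375]
det(I−A) = Σ_j (I−A)_1j·C_1j = (0.90)(0.632500) + (-0.45)(0.332750) + (-0.35)(0.075000) + (-0.10)(0.192375) = 0.374025
(I − A)⁻¹ = adj(I−A) / det(I−A) ≈
  [   1.6911     0.9906     0.9919     0.6283]
  [   0.8896     1.7385     0.7827     0.7653]
  [   0.2005     0.1965     1.3034     0.2326]
  [   0.5143     0.4041     0.8432     1.3966]
x = (I − A)⁻¹ d = adj(I−A)·d / det(I−A), with det(I−A) = 0.374025:
  x_1 = (0.632500·200 + 0.370500·750 + 0.371000·450 + 0.235000·500) / 0.374025 = 688.825 / 0.374025 ≈ 1841.65
  x_2 = (0.332750·200 + 0.650250·750 + 0.292750·450 + 0.286250·500) / 0.374025 = 829.10 / 0.374025 ≈ 2216.70
  x_3 = (0.075000·200 + 0.073500·750 + 0.487500·450 + 0.087000·500) / 0.374025 = 333.00 / 0.374025 ≈ 890.31
  x_4 = (0.192375·200 + 0.151125·750 + 0.315375·450 + 0.522375·500) / 0.374025 = 554.925 / 0.374025 ≈ 1483.66

x_4 = 1483.66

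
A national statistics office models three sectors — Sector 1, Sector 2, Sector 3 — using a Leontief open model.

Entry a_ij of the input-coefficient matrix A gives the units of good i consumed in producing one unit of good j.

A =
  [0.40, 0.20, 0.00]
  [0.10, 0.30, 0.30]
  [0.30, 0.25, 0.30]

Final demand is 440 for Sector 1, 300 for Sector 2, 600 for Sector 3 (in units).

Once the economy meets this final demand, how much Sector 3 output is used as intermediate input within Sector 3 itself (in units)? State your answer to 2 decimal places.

z_33 = 561.84

I − A =
  [   0.60    -0.20     0.00]
  [  -0.10     0.70    -0.30]
  [  -0.30    -0.25     0.70]
Cofactors of I−A, C_ij = (−1)^(i+j)·(minor ij) (rows/columns in the sector order above):
  C_11 = (0.70)(0.70) − (-0.30)(-0.25) = 0.4150
  C_12 = −[(-0.10)(0.70) − (-0.30)(-0.30)] = 0.1600
  C_13 = (-0.10)(-0.25) − (0.70)(-0.30) = 0.2350
  C_21 = −[(-0.20)(0.70) − (0.00)(-0.25)] = 0.1400
  C_22 = (0.60)(0.70) − (0.00)(-0.30) = 0.4200
  C_23 = −[(0.60)(-0.25) − (-0.20)(-0.30)] = 0.2100
  C_31 = (-0.20)(-0.30) − (0.00)(0.70) = 0.0600
  C_32 = −[(0.60)(-0.30) − (0.00)(-0.10)] = 0.1800
  C_33 = (0.60)(0.70) − (-0.20)(-0.10) = 0.4000
det(I−A) = Σ_j (I−A)_1j·C_1j = (0.60)(0.4150) + (-0.20)(0.1600) + (0.00)(0.2350) = 0.2170
adj(I−A) = Cᵀ =
  [ 0.4150   0.1400   0.0600]
  [ 0.1600   0.4200   0.1800]
  [ 0.2350   0.2100   0.4000]
(I − A)⁻¹ = adj(I−A) / det(I−A) ≈
  [   1.9124     0.6452     0.2765]
  [   0.7373     1.9355     0.8295]
  [   1.0829     0.9677     1.8433]
First solve x = (I − A)⁻¹ d = adj(I−A)·d / det(I−A); in particular x_3 = (0.2350·440 + 0.2100·300 + 0.4000·600) / 0.2170 = 406.40 / 0.2170 ≈ 1872.8111.
Intermediate flow from 3 to 3: z_33 = a_33 · x_3 = 0.30 × 406.40 / 0.2170 = 121.92 / 0.2170 ≈ 561.84.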